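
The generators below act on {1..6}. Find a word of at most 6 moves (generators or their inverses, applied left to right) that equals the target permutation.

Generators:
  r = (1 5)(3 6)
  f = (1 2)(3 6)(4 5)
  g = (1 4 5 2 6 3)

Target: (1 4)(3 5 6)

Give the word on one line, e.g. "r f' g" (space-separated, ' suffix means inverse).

  after g: (1 4 5 2 6 3)
  after r': (1 4)(2 3 5)
  after g: (1 5 6 3 2)
  after f': (1 4 5 3)
  after r: (1 4)(3 5 6)

g r' g f' r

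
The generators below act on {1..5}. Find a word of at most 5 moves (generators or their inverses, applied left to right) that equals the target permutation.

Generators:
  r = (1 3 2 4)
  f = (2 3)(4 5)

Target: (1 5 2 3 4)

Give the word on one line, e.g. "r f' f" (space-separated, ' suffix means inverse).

  after r': (1 4 2 3)
  after f: (1 5 4 3)
  after r': (1 5 2 3 4)

r' f r'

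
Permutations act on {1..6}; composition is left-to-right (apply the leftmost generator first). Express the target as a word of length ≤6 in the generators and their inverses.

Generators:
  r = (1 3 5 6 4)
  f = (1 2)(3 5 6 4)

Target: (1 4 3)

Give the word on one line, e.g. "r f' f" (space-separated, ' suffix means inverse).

  after r: (1 3 5 6 4)
  after f': (1 4 2)
  after f': (1 6 5 3 4)
  after r: (1 4 3)

r f' f' r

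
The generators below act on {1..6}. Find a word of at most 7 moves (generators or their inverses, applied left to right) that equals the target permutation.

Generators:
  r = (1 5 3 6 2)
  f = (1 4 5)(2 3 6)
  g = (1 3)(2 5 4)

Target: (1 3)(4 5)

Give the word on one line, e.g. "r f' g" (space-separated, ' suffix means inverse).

f' r f f f

  after f': (1 5 4)(2 6 3)
  after r: (1 3)(4 5)
  after f: (1 6 2 3 4)
  after f: (1 2 6 3 5)
  after f: (1 3)(4 5)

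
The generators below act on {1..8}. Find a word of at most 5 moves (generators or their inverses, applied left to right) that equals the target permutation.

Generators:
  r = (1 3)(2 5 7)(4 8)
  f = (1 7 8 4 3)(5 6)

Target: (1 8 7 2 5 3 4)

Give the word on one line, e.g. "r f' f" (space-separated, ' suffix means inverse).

r f' f'

  after r: (1 3)(2 5 7)(4 8)
  after f': (1 4 7 2 6 5)
  after f': (1 8 7 2 5 3 4)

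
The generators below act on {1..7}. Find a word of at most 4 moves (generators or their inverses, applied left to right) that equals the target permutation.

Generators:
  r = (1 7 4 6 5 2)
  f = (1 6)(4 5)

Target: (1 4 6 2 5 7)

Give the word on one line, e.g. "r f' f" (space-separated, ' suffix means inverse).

  after f': (1 6)(4 5)
  after r': (1 4 6 2 5 7)

f' r'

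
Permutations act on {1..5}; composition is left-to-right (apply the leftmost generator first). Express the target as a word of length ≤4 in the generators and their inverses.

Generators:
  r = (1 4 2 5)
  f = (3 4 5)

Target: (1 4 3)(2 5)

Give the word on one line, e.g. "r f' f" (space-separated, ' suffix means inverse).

  after f': (3 5 4)
  after r: (1 4 3)(2 5)

f' r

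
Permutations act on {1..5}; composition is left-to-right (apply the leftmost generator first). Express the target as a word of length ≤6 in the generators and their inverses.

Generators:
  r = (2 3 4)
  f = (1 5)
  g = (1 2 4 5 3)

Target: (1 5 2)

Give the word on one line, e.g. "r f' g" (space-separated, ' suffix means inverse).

  after r': (2 4 3)
  after f': (1 5)(2 4 3)
  after f': (2 4 3)
  after g': (1 3)(4 5)
  after g': (1 5 2)

r' f' f' g' g'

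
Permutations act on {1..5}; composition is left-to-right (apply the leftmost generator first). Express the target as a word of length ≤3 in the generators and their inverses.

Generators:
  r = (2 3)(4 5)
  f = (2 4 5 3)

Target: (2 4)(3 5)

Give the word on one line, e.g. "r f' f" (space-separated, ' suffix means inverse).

  after r': (2 3)(4 5)
  after f: (3 4)
  after f: (2 4)(3 5)

r' f f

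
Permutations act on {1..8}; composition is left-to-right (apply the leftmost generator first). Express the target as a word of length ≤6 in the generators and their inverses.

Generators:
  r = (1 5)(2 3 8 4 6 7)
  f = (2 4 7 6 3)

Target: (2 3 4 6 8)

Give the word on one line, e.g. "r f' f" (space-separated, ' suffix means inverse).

f' r' f r f

  after f': (2 3 6 7 4)
  after r': (1 5)(3 4 7 8)
  after f: (1 5)(2 4 6 3 7 8)
  after r: (2 6 8 3)(4 7)
  after f: (2 3 4 6 8)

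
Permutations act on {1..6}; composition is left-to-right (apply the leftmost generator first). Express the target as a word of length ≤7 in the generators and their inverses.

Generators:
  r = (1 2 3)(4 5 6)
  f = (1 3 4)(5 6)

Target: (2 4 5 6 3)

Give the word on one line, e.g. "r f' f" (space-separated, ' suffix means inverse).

  after f': (1 4 3)(5 6)
  after f': (1 3 4)
  after f': (5 6)
  after r': (1 3 2)(4 6)
  after f': (2 4 5 6 3)

f' f' f' r' f'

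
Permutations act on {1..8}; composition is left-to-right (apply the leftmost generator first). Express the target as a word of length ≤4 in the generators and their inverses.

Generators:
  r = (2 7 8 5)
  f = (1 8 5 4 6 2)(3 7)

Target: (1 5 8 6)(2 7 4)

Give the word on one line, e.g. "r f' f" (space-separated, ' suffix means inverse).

r f f

  after r: (2 7 8 5)
  after f: (1 8 4 6 2 3 7 5)
  after f: (1 5 8 6)(2 7 4)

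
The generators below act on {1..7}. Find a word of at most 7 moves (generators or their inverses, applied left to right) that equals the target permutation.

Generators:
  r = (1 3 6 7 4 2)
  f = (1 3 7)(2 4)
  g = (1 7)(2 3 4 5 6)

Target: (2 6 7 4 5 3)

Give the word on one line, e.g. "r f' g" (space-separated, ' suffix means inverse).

  after g': (1 7)(2 6 5 4 3)
  after g': (2 5 3 6 4)
  after r': (1 2 5)(6 7)
  after g: (1 3 4 5 7 2 6)
  after f': (2 6 7 4 5 3)

g' g' r' g f'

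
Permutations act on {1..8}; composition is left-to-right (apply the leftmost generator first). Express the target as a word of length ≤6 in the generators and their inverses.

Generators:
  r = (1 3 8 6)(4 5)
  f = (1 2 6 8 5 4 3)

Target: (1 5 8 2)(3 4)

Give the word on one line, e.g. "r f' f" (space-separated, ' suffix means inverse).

r f r f' r'

  after r: (1 3 8 6)(4 5)
  after f: (2 6)(3 5)
  after r: (1 3 4 5 8 6 2)
  after f': (1 4 8 2 3 5 6)
  after r': (1 5 8 2)(3 4)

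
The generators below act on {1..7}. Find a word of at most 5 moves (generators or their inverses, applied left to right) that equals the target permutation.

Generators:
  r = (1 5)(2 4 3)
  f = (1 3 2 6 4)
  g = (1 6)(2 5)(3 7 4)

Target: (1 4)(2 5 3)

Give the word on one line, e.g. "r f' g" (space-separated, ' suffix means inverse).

f' f' r f

  after f': (1 4 6 2 3)
  after f': (1 6 3 4 2)
  after r: (1 6 2 5)
  after f: (1 4)(2 5 3)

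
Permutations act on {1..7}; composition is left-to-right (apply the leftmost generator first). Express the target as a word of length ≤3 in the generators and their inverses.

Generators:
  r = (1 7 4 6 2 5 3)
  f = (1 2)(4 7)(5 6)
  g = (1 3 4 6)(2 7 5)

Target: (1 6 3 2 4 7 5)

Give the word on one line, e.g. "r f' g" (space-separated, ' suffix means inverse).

  after f': (1 2)(4 7)(5 6)
  after r: (1 5 2 7 6 3)
  after f: (1 6 3 2 4 7 5)

f' r f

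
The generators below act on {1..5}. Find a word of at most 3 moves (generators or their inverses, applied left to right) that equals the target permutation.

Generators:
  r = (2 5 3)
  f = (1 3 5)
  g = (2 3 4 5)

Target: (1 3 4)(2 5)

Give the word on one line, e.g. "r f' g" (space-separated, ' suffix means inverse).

  after g: (2 3 4 5)
  after f: (1 3 4)(2 5)

g f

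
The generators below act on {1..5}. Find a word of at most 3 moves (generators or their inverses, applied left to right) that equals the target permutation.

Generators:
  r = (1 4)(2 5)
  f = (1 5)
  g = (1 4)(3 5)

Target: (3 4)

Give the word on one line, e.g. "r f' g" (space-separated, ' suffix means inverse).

g f' g

  after g: (1 4)(3 5)
  after f': (1 4 5 3)
  after g: (3 4)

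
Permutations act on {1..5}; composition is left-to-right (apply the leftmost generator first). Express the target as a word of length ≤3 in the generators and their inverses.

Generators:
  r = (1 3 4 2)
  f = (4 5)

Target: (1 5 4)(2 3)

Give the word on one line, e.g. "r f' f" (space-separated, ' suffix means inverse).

r' r' f'

  after r': (1 2 4 3)
  after r': (1 4)(2 3)
  after f': (1 5 4)(2 3)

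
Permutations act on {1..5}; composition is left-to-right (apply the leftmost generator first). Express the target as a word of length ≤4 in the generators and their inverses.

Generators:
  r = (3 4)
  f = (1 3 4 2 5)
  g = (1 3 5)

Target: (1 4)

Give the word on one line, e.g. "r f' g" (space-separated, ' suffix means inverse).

  after g: (1 3 5)
  after r': (1 4 3 5)
  after g': (1 4)

g r' g'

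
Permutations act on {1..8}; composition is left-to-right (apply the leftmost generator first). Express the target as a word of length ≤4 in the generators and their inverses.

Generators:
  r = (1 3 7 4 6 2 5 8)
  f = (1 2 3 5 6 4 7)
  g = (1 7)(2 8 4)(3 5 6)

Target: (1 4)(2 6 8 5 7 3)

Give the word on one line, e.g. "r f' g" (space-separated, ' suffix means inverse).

g' r

  after g': (1 7)(2 4 8)(3 6 5)
  after r: (1 4)(2 6 8 5 7 3)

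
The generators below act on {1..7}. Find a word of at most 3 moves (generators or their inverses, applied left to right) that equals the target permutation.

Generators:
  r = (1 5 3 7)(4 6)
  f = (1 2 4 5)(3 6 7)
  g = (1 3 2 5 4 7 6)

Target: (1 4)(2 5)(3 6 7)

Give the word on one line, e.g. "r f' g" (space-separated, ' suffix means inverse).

r g

  after r: (1 5 3 7)(4 6)
  after g: (1 4)(2 5)(3 6 7)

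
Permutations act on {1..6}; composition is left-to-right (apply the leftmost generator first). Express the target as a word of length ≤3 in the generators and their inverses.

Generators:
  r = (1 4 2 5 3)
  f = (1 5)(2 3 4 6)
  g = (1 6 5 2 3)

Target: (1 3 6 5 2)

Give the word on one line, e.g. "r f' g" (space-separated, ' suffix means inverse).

f f r'

  after f: (1 5)(2 3 4 6)
  after f: (2 4)(3 6)
  after r': (1 3 6 5 2)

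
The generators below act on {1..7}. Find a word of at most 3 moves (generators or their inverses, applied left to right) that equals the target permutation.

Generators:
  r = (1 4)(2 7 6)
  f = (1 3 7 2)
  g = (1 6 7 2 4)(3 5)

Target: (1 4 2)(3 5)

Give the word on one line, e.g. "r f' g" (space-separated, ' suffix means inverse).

  after r: (1 4)(2 7 6)
  after r: (2 6 7)
  after g': (1 4 2)(3 5)

r r g'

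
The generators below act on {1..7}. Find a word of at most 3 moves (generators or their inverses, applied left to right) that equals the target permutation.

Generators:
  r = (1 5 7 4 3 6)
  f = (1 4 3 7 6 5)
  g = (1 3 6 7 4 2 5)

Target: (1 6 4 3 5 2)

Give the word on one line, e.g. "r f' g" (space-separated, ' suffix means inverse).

  after g': (1 5 2 4 7 6 3)
  after f': (1 6 4 3 5 2)

g' f'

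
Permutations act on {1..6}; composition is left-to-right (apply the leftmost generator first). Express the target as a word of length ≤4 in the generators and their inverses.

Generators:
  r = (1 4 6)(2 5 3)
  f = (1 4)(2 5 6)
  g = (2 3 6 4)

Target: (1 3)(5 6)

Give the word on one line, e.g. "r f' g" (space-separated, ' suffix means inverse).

  after f: (1 4)(2 5 6)
  after g': (1 6 4)(2 5 3)
  after g': (1 3 4)(2 5)
  after f': (1 3)(5 6)

f g' g' f'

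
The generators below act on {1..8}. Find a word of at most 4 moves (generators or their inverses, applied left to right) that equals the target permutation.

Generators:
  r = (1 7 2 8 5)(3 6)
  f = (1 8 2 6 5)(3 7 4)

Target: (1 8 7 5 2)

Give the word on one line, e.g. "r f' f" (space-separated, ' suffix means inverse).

r' r'

  after r': (1 5 8 2 7)(3 6)
  after r': (1 8 7 5 2)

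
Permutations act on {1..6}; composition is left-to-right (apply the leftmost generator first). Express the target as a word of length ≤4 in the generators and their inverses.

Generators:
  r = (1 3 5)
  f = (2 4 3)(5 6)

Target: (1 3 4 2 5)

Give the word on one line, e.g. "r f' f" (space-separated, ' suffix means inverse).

  after f: (2 4 3)(5 6)
  after f: (2 3 4)
  after r: (1 3 4 2 5)

f f r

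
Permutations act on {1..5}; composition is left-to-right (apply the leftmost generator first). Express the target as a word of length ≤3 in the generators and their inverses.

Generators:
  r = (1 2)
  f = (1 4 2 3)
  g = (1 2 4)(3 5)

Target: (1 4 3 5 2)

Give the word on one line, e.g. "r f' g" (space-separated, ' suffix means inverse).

  after g: (1 2 4)(3 5)
  after f': (1 4 3 5 2)

g f'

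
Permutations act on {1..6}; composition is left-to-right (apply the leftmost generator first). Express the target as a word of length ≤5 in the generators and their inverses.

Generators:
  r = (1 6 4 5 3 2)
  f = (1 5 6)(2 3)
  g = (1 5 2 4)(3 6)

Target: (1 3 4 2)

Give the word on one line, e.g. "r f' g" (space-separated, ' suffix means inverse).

  after f': (1 6 5)(2 3)
  after r': (2 5)(4 6)
  after g: (1 5 4 3 6)
  after r: (1 3 4 2)

f' r' g r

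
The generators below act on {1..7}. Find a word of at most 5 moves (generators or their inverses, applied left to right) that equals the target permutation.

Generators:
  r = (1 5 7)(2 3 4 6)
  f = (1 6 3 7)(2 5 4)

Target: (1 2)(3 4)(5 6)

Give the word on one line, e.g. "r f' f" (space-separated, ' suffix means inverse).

f' r' f r' r'

  after f': (1 7 3 6)(2 4 5)
  after r': (1 5 6 7 2 3 4)
  after f: (1 4 6)(2 7 5 3)
  after r': (1 3 6 7)(2 5)
  after r': (1 2)(3 4)(5 6)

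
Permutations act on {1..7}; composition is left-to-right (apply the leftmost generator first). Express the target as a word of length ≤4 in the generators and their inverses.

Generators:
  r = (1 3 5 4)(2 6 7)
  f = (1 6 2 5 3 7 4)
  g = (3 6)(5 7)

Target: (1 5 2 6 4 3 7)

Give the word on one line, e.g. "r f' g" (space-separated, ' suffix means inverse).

g r' r'

  after g: (3 6)(5 7)
  after r': (1 4 5 6)(2 7 3)
  after r': (1 5 2 6 4 3 7)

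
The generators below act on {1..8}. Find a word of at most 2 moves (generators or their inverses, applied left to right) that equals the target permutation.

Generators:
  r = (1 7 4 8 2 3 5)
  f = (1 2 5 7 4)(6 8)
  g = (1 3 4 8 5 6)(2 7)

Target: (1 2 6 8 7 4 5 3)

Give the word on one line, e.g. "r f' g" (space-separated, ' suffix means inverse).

  after r': (1 5 3 2 8 4 7)
  after f': (1 2 6 8 7 4 5 3)

r' f'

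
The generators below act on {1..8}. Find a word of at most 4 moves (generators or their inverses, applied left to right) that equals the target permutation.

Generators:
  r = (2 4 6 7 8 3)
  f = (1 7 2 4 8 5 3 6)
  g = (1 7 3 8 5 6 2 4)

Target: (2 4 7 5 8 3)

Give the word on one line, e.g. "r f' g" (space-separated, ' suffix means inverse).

g r' f

  after g: (1 7 3 8 5 6 2 4)
  after r': (1 6 3 7 8 5 4)
  after f: (2 4 7 5 8 3)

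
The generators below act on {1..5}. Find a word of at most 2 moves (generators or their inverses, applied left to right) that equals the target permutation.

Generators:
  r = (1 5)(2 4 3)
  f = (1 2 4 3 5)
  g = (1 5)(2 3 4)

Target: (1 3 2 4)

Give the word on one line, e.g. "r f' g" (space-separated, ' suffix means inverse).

  after g: (1 5)(2 3 4)
  after f': (1 3 2 4)

g f'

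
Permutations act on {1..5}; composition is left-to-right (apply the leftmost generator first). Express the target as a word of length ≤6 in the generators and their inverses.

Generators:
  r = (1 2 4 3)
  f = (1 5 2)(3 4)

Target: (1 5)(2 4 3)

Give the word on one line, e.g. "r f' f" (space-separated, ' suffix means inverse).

r' r' r' f f

  after r': (1 3 4 2)
  after r': (1 4)(2 3)
  after r': (1 2 4 3)
  after f: (2 3 5)
  after f: (1 5)(2 4 3)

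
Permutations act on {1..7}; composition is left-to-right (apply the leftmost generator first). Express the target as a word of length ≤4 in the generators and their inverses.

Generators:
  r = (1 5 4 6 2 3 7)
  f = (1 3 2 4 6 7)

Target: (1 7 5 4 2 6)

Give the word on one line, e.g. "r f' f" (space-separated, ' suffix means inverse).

f r

  after f: (1 3 2 4 6 7)
  after r: (1 7 5 4 2 6)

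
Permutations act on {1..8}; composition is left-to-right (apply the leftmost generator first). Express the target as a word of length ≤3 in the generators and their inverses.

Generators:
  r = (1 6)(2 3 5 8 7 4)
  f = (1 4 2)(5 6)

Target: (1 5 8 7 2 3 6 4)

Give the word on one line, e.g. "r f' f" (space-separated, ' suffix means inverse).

  after r: (1 6)(2 3 5 8 7 4)
  after f: (1 5 8 7 2 3 6 4)

r f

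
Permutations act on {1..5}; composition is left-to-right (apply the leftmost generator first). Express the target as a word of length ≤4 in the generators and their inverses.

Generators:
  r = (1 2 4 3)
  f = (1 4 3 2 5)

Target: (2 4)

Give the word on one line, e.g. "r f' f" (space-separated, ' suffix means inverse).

  after f': (1 5 2 3 4)
  after f': (1 2 4 5 3)
  after r: (1 4 5)(2 3)
  after f': (2 4)

f' f' r f'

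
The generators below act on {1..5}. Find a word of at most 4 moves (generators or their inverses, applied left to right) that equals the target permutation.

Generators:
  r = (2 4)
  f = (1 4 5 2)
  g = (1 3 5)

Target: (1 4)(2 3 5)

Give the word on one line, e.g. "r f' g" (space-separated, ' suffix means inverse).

f g

  after f: (1 4 5 2)
  after g: (1 4)(2 3 5)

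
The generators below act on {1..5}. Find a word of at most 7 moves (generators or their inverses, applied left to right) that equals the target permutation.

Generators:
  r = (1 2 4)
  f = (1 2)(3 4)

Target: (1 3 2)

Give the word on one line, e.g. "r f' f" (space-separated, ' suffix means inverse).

  after r: (1 2 4)
  after r: (1 4 2)
  after f: (1 3 4)
  after r: (1 3)(2 4)
  after r: (1 3 2)

r r f r r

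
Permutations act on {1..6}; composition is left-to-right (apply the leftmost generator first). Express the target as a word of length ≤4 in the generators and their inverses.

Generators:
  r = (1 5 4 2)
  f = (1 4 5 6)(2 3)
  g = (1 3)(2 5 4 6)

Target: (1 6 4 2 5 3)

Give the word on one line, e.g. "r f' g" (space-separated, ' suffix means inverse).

  after r': (1 2 4 5)
  after g': (1 6 4 2 5 3)

r' g'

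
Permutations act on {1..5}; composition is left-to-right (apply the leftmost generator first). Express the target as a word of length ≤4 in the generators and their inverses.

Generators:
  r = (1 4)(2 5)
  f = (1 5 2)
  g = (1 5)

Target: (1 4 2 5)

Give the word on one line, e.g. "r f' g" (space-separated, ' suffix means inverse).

r f f g'

  after r: (1 4)(2 5)
  after f: (1 4 5)
  after f: (1 4 2)
  after g': (1 4 2 5)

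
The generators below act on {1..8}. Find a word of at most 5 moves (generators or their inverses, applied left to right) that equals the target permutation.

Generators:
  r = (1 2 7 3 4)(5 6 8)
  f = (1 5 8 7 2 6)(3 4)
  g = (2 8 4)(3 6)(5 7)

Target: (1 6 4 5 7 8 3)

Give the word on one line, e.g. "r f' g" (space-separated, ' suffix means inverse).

f r' f' r

  after f: (1 5 8 7 2 6)(3 4)
  after r': (1 8 2 5 6 4 7)
  after f': (1 5 2)(3 4 8 7 6)
  after r: (1 6 4 5 7 8 3)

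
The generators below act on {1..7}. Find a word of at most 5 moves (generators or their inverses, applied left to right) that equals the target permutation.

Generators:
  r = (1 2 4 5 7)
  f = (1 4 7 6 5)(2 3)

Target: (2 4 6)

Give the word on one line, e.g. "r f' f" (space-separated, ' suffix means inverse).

f f r

  after f: (1 4 7 6 5)(2 3)
  after f: (1 7 5 4 6)
  after r: (2 4 6)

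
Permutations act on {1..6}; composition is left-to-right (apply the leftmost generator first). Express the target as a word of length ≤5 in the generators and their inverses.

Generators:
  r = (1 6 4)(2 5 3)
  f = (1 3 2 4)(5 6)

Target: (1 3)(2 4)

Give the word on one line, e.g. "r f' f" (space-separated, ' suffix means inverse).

  after r: (1 6 4)(2 5 3)
  after f: (1 5 2 6)(3 4)
  after r': (1 2)(3 6 4 5)
  after r': (1 3)(2 4)

r f r' r'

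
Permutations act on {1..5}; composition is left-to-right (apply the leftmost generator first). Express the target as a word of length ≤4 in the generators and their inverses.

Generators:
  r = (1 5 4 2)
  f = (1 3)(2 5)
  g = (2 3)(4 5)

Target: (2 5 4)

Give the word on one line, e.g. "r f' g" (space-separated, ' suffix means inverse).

f' r' g' r

  after f': (1 3)(2 5)
  after r': (1 3 2)(4 5)
  after g': (1 2)
  after r: (2 5 4)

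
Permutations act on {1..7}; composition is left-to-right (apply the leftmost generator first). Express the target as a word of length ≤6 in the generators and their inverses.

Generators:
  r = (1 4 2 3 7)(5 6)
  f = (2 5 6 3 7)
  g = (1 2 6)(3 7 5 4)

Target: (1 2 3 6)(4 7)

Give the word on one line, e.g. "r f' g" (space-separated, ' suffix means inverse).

  after f': (2 7 3 6 5)
  after f': (2 3 5 7 6)
  after r': (1 7 5 3 6 4)
  after f': (1 3 5 6 4)(2 7)
  after r': (1 2 3 6)(4 7)

f' f' r' f' r'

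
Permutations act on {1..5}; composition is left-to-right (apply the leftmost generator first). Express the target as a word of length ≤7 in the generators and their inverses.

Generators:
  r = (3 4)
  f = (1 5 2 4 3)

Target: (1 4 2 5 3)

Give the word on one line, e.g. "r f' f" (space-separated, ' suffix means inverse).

f' r' f' r' f

  after f': (1 3 4 2 5)
  after r': (1 4 2 5)
  after f': (1 2)(3 4 5)
  after r': (1 2)(4 5)
  after f: (1 4 2 5 3)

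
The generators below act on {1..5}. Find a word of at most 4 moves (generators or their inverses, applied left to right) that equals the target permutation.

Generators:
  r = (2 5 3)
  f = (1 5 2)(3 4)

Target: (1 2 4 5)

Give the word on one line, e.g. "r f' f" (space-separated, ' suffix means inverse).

  after r': (2 3 5)
  after f: (1 5)(2 4 3)
  after r': (1 2 4 5)

r' f r'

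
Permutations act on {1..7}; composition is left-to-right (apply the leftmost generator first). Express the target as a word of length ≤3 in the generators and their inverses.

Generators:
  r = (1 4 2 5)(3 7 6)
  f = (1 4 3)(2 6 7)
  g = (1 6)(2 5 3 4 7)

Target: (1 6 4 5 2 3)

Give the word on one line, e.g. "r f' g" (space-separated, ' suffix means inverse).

f' r'

  after f': (1 3 4)(2 7 6)
  after r': (1 6 4 5 2 3)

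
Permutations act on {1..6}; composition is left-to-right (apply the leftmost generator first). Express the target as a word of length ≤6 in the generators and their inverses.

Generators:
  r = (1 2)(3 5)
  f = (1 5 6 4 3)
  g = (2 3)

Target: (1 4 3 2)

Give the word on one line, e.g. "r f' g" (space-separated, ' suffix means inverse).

f g' r' f'

  after f: (1 5 6 4 3)
  after g': (1 5 6 4 2 3)
  after r': (1 3 2 5 6 4)
  after f': (1 4 3 2)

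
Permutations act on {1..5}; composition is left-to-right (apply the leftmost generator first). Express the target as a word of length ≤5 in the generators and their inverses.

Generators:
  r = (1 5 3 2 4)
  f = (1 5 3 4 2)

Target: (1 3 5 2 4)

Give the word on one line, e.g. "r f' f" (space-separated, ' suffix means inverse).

  after f: (1 5 3 4 2)
  after r: (1 3)(2 5)
  after r: (1 2 3 5 4)
  after r: (1 4 5)
  after f': (1 3 5 2 4)

f r r r f'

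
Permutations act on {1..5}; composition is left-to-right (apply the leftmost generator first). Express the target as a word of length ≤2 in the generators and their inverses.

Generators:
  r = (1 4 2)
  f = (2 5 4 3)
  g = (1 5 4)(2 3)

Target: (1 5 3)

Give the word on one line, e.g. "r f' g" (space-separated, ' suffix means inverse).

  after f': (2 3 4 5)
  after g: (1 5 3)

f' g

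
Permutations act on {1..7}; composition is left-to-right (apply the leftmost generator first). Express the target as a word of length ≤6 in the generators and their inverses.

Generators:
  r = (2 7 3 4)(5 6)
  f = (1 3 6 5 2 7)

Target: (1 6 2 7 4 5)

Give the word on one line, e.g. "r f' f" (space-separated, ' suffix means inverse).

  after f: (1 3 6 5 2 7)
  after f: (1 6 2)(3 5 7)
  after r: (1 5 3 6 7 4 2)
  after f': (1 6 2 7 4 5)

f f r f'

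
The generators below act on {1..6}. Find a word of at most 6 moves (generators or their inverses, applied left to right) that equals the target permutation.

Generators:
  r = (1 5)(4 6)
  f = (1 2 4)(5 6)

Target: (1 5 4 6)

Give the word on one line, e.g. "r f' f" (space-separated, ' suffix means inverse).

  after f: (1 2 4)(5 6)
  after f: (1 4 2)
  after f: (5 6)
  after r: (1 5 4 6)

f f f r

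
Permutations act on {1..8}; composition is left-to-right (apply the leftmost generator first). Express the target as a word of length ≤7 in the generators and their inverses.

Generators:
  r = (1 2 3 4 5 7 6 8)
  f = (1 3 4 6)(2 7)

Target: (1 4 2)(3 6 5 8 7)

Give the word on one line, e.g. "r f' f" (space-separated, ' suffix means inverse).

  after r': (1 8 6 7 5 4 3 2)
  after f': (1 8 4)(2 6)(3 7 5)
  after f': (1 8 3 2 4 6 7 5)
  after r': (1 6 5 8 2 3)(4 7)
  after f': (1 4 2)(3 6 5 8 7)

r' f' f' r' f'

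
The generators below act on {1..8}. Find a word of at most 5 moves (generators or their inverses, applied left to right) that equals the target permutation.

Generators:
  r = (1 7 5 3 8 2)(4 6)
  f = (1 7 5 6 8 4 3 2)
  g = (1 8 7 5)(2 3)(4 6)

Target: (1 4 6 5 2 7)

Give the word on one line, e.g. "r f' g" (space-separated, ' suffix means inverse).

  after f': (1 2 3 4 8 6 5 7)
  after g: (1 3 6)(4 7 8)
  after r: (1 8 6 7 2)(3 4 5)
  after f: (1 4 6 5 2 7)

f' g r f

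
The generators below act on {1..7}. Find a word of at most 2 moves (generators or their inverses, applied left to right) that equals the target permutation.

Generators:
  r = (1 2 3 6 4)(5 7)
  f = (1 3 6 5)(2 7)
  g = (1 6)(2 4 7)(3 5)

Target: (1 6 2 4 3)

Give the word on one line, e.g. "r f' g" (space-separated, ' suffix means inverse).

r' r'

  after r': (1 4 6 3 2)(5 7)
  after r': (1 6 2 4 3)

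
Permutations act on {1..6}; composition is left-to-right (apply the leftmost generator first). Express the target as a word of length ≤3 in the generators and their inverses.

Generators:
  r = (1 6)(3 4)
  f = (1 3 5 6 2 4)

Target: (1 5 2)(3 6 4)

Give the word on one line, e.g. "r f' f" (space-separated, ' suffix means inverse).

  after f: (1 3 5 6 2 4)
  after f: (1 5 2)(3 6 4)

f f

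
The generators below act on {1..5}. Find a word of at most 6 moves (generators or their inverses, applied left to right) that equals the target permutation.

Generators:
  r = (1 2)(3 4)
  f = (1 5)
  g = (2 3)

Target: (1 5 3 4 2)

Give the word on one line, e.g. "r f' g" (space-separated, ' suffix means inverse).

  after f: (1 5)
  after r': (1 5 2)(3 4)
  after g: (1 5 3 4 2)
  after r': (1 5 4)
  after r': (1 5 3 4 2)

f r' g r' r'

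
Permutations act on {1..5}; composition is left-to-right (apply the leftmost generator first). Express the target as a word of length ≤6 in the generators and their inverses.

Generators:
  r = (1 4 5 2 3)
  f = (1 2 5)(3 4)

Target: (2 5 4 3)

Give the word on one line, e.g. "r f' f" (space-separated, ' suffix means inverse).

r f r' f f

  after r: (1 4 5 2 3)
  after f: (1 3 2 4)
  after r': (1 2)(3 5 4)
  after f: (1 5 3)
  after f: (2 5 4 3)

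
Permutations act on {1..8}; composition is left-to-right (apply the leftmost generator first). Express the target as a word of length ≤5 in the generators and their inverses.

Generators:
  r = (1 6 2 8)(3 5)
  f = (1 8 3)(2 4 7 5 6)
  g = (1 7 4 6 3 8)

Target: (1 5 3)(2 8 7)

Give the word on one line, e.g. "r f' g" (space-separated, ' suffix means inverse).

  after f: (1 8 3)(2 4 7 5 6)
  after f: (1 3 8)(2 7 6 4 5)
  after g': (1 6 7 4 5 2)
  after f': (1 5 6 4 7 2 3 8)
  after g: (1 5 3)(2 8 7)

f f g' f' g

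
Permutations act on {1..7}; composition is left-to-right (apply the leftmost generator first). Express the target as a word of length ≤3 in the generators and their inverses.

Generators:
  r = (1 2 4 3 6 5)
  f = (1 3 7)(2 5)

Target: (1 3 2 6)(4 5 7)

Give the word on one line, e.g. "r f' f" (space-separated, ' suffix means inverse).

  after f': (1 7 3)(2 5)
  after r': (1 7 4 2 6 3 5)
  after f': (1 3 2 6)(4 5 7)

f' r' f'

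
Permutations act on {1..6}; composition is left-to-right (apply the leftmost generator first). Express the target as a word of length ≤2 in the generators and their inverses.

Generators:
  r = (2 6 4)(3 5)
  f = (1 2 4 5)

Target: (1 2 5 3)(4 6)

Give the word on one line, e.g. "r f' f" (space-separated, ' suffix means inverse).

  after r': (2 4 6)(3 5)
  after f: (1 2 5 3)(4 6)

r' f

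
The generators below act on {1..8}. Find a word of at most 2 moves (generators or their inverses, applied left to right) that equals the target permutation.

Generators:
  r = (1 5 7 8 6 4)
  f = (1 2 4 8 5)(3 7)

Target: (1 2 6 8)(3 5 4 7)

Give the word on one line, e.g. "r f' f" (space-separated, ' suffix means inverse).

  after f: (1 2 4 8 5)(3 7)
  after r': (1 2 6 8)(3 5 4 7)

f r'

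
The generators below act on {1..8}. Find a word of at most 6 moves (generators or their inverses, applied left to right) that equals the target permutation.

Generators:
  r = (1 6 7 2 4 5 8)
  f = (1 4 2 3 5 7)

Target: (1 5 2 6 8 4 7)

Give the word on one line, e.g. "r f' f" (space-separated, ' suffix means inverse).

  after r: (1 6 7 2 4 5 8)
  after r: (1 7 4 8 6 2 5)
  after r: (1 2 8 7 5 6 4)
  after r: (1 4 6 5 7 8 2)
  after r: (1 5 2 6 8 4 7)

r r r r r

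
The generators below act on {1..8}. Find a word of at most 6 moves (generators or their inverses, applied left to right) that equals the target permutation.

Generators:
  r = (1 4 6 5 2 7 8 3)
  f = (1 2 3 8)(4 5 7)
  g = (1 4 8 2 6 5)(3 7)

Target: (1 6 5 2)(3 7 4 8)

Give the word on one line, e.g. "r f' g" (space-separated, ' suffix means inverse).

  after g: (1 4 8 2 6 5)(3 7)
  after r': (2 4 7 8 5 3)
  after f: (1 2 5 8 7)
  after g: (1 6 5 2)(3 7 4 8)

g r' f g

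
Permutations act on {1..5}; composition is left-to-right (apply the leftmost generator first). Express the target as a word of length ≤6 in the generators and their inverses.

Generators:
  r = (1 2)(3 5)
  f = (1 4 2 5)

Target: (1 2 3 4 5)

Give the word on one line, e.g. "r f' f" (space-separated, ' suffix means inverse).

  after r: (1 2)(3 5)
  after f': (1 4)(2 5 3)
  after r: (1 4 2 3)
  after f: (1 2 3 4 5)

r f' r f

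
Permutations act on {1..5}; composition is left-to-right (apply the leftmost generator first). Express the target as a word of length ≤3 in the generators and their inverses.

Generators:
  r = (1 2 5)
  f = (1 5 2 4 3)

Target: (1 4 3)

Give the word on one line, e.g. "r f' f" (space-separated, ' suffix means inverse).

r f

  after r: (1 2 5)
  after f: (1 4 3)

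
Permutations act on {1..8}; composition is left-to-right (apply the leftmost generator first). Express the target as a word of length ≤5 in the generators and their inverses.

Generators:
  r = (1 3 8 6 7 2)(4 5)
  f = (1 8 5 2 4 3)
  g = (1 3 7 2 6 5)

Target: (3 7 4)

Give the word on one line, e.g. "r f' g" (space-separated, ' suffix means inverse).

  after f': (1 3 4 2 5 8)
  after g': (2 6)(3 4 7)(5 8)
  after f': (1 3 2 6 5)(4 7)
  after g': (3 7 4)

f' g' f' g'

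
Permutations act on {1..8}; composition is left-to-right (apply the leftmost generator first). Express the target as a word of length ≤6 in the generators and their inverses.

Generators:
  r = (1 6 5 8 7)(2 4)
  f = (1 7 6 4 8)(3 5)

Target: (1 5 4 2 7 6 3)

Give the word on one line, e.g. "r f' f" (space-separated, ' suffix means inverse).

r f' r' r'

  after r: (1 6 5 8 7)(2 4)
  after f': (1 7 8)(2 6 3 5 4)
  after r': (1 8 7 5 2)(3 6)
  after r': (1 5 4 2 7 6 3)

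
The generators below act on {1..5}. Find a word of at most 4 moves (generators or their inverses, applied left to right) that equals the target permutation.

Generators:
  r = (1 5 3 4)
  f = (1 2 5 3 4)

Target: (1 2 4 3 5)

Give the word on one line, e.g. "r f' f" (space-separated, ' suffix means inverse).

  after r: (1 5 3 4)
  after f': (1 2)
  after r': (1 2 4 3 5)

r f' r'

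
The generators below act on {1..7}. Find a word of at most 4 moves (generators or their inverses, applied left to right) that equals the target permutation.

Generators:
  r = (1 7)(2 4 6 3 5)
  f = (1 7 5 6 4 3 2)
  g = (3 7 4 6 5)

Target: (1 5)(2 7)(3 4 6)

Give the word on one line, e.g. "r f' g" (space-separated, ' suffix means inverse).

f' f' g'

  after f': (1 2 3 4 6 5 7)
  after f': (1 3 6 7 2 4 5)
  after g': (1 5)(2 7)(3 4 6)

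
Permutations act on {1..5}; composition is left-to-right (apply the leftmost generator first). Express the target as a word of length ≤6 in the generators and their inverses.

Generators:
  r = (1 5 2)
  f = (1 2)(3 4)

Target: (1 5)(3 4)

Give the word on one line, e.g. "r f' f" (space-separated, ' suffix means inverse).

  after f': (1 2)(3 4)
  after r: (2 5)(3 4)
  after f: (1 2 5)
  after f: (2 5)(3 4)
  after r: (1 5)(3 4)

f' r f f r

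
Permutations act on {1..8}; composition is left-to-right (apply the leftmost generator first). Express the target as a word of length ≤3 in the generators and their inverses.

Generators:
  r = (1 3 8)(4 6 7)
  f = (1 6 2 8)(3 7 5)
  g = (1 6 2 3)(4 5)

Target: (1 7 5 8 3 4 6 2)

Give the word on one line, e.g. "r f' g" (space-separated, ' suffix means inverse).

f r

  after f: (1 6 2 8)(3 7 5)
  after r: (1 7 5 8 3 4 6 2)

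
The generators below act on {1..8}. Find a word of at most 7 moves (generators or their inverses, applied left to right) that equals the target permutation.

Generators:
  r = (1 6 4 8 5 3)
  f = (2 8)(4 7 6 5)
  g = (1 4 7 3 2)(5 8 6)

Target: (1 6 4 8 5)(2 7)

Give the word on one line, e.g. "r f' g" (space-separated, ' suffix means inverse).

  after g': (1 2 3 7 4)(5 6 8)
  after f: (1 8 4)(2 3 6)
  after r: (1 5 3 4 6 2)
  after g: (1 8 6)(2 4 5)(3 7)
  after g: (1 6 4 8 5)(2 7)

g' f r g g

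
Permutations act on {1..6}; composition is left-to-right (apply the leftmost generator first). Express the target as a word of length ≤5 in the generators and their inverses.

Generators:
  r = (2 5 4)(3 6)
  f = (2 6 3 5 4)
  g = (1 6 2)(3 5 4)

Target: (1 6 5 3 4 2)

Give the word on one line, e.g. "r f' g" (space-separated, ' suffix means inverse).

g r' f'

  after g: (1 6 2)(3 5 4)
  after r': (1 3 2)(4 6)
  after f': (1 6 5 3 4 2)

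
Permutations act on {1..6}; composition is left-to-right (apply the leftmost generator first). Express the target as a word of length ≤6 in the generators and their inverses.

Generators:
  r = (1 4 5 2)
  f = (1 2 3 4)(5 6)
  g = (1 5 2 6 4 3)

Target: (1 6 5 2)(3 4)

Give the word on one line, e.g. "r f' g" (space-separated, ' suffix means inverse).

  after f': (1 4 3 2)(5 6)
  after r': (3 5 6 4)
  after f: (1 2 3 6)
  after g: (1 6 5 2)(3 4)

f' r' f g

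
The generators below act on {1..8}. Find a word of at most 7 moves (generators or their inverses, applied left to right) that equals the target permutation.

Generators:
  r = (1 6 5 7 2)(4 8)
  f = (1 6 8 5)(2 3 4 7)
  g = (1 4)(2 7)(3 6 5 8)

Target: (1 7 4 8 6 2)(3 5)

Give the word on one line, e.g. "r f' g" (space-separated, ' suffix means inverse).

g' r f' g r

  after g': (1 4)(2 7)(3 8 5 6)
  after r: (1 8 7)(3 4 6)
  after f': (1 6 2 7 5 8 4)
  after g: (1 5 3 6 7 8)
  after r: (1 7 4 8 6 2)(3 5)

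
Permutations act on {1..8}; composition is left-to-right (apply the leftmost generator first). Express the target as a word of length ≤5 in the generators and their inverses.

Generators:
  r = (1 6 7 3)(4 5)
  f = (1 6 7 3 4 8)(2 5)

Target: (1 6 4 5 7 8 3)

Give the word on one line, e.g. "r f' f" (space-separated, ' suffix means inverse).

  after r': (1 3 7 6)(4 5)
  after f': (1 7)(2 5 3 6 8 4)
  after f': (1 6 4 5 7 8 3)

r' f' f'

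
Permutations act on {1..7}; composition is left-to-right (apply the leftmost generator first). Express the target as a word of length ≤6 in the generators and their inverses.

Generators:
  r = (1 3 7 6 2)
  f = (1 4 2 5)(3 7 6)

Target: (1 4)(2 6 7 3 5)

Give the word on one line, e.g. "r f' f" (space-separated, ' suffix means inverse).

r' f f f

  after r': (1 2 6 7 3)
  after f: (1 5)(2 3 4)
  after f: (2 7 6 3)(4 5)
  after f: (1 4)(2 6 7 3 5)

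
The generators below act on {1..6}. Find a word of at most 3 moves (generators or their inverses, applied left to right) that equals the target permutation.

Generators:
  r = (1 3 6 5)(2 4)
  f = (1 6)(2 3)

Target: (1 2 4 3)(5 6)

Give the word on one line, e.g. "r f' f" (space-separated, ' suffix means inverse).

  after r: (1 3 6 5)(2 4)
  after f': (1 2 4 3)(5 6)

r f'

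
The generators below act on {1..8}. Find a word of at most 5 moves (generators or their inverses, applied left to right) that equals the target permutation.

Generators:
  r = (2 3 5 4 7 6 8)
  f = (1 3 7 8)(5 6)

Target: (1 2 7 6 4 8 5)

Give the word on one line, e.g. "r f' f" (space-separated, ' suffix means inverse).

f' r f

  after f': (1 8 7 3)(5 6)
  after r: (1 2 3)(4 7 5 8 6)
  after f: (1 2 7 6 4 8 5)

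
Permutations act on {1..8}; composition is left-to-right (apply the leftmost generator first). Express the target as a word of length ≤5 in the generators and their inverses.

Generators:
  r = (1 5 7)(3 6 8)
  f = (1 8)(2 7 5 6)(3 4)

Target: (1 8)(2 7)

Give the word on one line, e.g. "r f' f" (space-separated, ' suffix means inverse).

  after r': (1 7 5)(3 8 6)
  after f: (1 5 8 2 7 6 4 3)
  after f: (1 6 3 8 7 2 5)
  after r: (1 8)(2 7)

r' f f r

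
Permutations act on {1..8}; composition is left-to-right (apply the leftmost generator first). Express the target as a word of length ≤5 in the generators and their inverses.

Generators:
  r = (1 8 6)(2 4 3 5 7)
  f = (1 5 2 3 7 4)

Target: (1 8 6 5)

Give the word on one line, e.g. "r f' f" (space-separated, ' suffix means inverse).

r' r' f

  after r': (1 6 8)(2 7 5 3 4)
  after r': (1 8 6)(2 5 4 7 3)
  after f: (1 8 6 5)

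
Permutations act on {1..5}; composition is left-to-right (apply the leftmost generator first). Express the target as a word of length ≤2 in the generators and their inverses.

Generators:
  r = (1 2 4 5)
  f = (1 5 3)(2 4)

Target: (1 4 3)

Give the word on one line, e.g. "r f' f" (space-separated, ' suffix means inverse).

r f

  after r: (1 2 4 5)
  after f: (1 4 3)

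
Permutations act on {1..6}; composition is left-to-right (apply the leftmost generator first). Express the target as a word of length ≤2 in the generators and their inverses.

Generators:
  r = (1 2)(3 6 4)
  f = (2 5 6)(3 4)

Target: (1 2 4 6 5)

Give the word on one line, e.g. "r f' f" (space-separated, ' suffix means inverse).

  after f': (2 6 5)(3 4)
  after r: (1 2 4 6 5)

f' r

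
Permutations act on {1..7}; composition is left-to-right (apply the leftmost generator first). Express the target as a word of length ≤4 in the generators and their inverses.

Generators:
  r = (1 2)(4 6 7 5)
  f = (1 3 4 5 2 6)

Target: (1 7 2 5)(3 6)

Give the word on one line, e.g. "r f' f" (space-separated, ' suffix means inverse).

  after f': (1 6 2 5 4 3)
  after r: (1 7 5 6)(2 4 3)
  after f: (1 7 2 5)(3 6)

f' r f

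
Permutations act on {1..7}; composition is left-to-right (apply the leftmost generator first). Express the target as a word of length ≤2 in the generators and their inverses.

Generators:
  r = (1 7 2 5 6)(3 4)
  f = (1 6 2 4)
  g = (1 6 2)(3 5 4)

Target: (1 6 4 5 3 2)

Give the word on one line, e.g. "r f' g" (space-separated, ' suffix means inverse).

g' f'

  after g': (1 2 6)(3 4 5)
  after f': (1 6 4 5 3 2)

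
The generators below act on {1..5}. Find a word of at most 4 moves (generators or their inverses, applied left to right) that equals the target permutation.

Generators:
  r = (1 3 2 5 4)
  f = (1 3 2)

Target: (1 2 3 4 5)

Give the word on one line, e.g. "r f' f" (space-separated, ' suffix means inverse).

  after f: (1 3 2)
  after r: (1 2 3 5 4)
  after f': (1 3 5 4 2)
  after r: (1 2 3 4 5)

f r f' r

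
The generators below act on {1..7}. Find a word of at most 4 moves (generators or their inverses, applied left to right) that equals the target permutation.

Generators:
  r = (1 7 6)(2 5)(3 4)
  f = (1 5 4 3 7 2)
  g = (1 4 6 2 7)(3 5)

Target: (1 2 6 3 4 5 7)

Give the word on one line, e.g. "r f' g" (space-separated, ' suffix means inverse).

g' f

  after g': (1 7 2 6 4)(3 5)
  after f: (1 2 6 3 4 5 7)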